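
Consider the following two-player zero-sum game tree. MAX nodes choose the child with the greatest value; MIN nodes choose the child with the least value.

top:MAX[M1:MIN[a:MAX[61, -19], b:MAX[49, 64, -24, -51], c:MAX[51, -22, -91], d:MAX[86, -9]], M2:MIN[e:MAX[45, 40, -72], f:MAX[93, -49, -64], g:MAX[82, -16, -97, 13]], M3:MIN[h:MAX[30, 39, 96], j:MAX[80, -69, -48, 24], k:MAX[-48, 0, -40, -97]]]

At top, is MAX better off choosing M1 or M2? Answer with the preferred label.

a (MAX): max(61, -19) = 61
b (MAX): max(49, 64, -24, -51) = 64
c (MAX): max(51, -22, -91) = 51
d (MAX): max(86, -9) = 86
M1 (MIN): min(61, 64, 51, 86) = 51
e (MAX): max(45, 40, -72) = 45
f (MAX): max(93, -49, -64) = 93
g (MAX): max(82, -16, -97, 13) = 82
M2 (MIN): min(45, 93, 82) = 45
MAX prefers the higher value; M1=51, M2=45. M1 is better since 51 > 45.

M1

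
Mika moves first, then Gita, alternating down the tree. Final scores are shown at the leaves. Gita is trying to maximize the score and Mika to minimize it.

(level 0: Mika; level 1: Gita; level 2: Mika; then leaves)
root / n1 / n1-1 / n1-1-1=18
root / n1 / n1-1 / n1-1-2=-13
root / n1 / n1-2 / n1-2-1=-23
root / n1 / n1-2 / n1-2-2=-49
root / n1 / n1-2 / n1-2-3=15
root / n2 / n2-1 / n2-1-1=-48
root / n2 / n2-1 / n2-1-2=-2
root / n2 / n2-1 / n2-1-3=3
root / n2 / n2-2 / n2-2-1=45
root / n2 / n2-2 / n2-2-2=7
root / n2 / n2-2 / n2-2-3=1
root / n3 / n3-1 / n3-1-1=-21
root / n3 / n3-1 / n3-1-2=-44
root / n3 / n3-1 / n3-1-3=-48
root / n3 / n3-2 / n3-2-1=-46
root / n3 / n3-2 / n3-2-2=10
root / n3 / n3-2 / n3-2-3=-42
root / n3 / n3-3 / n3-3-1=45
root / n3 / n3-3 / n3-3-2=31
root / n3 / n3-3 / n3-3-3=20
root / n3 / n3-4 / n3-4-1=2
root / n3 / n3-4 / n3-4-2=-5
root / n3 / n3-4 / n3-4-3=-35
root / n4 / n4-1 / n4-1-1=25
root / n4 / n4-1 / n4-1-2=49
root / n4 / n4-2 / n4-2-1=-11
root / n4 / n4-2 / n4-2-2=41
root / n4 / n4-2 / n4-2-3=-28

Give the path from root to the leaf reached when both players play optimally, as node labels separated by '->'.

n1-1 (Mika): min(18, -13) = -13
n1-2 (Mika): min(-23, -49, 15) = -49
n1 (Gita): max(-13, -49) = -13
n2-1 (Mika): min(-48, -2, 3) = -48
n2-2 (Mika): min(45, 7, 1) = 1
n2 (Gita): max(-48, 1) = 1
n3-1 (Mika): min(-21, -44, -48) = -48
n3-2 (Mika): min(-46, 10, -42) = -46
n3-3 (Mika): min(45, 31, 20) = 20
n3-4 (Mika): min(2, -5, -35) = -35
n3 (Gita): max(-48, -46, 20, -35) = 20
n4-1 (Mika): min(25, 49) = 25
n4-2 (Mika): min(-11, 41, -28) = -28
n4 (Gita): max(25, -28) = 25
root (Mika): min(-13, 1, 20, 25) = -13
At root, Mika picks n1 (lowest: -13).
At n1, Gita picks n1-1 (highest: -13).
At n1-1, Mika picks n1-1-2 (lowest: -13).
Terminal value -13.

root -> n1 -> n1-1 -> n1-1-2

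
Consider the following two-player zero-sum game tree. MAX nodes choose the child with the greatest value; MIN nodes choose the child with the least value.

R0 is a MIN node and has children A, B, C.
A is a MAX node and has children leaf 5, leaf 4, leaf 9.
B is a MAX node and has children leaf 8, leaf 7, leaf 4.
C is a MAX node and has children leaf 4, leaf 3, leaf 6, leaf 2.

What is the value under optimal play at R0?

6

A (MAX): max(5, 4, 9) = 9
B (MAX): max(8, 7, 4) = 8
C (MAX): max(4, 3, 6, 2) = 6
R0 (MIN): min(9, 8, 6) = 6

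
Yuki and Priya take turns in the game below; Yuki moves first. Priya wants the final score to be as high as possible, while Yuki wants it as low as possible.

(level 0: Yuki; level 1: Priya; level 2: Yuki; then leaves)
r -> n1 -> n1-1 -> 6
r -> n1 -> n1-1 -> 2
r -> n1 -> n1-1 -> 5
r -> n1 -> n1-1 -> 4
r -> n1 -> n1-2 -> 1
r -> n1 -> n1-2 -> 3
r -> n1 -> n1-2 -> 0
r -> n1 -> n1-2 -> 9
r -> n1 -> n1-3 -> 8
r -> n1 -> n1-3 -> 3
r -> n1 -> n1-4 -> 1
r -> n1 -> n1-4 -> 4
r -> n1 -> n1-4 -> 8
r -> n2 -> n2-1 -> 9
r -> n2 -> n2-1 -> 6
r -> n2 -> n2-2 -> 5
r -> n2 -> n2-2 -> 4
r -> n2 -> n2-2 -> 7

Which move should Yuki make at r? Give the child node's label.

n1

n1-1 (Yuki): min(6, 2, 5, 4) = 2
n1-2 (Yuki): min(1, 3, 0, 9) = 0
n1-3 (Yuki): min(8, 3) = 3
n1-4 (Yuki): min(1, 4, 8) = 1
n1 (Priya): max(2, 0, 3, 1) = 3
n2-1 (Yuki): min(9, 6) = 6
n2-2 (Yuki): min(5, 4, 7) = 4
n2 (Priya): max(6, 4) = 6
r (Yuki): min(3, 6) = 3
Yuki at r wants the lowest of {n1=3, n2=6}, so chooses n1.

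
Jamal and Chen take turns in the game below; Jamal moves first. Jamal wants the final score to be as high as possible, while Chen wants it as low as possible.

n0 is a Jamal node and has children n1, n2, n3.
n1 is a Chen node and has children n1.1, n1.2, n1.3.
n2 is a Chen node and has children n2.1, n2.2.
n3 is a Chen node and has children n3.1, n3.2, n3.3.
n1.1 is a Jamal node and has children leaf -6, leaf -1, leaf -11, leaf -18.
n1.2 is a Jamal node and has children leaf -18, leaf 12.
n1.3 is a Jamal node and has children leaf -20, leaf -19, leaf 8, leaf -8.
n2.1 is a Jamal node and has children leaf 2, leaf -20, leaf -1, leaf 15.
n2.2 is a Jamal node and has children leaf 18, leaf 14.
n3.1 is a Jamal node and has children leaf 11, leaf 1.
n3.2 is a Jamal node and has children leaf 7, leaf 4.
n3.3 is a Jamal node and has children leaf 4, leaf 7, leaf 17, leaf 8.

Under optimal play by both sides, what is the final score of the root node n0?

15

n1.1 (Jamal): max(-6, -1, -11, -18) = -1
n1.2 (Jamal): max(-18, 12) = 12
n1.3 (Jamal): max(-20, -19, 8, -8) = 8
n1 (Chen): min(-1, 12, 8) = -1
n2.1 (Jamal): max(2, -20, -1, 15) = 15
n2.2 (Jamal): max(18, 14) = 18
n2 (Chen): min(15, 18) = 15
n3.1 (Jamal): max(11, 1) = 11
n3.2 (Jamal): max(7, 4) = 7
n3.3 (Jamal): max(4, 7, 17, 8) = 17
n3 (Chen): min(11, 7, 17) = 7
n0 (Jamal): max(-1, 15, 7) = 15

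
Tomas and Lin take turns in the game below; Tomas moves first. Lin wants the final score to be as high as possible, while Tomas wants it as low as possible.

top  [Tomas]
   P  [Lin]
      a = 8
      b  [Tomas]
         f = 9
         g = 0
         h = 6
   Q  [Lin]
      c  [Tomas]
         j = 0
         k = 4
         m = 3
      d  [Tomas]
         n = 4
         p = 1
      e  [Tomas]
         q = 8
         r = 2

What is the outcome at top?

2

b (Tomas): min(9, 0, 6) = 0
P (Lin): max(8, 0) = 8
c (Tomas): min(0, 4, 3) = 0
d (Tomas): min(4, 1) = 1
e (Tomas): min(8, 2) = 2
Q (Lin): max(0, 1, 2) = 2
top (Tomas): min(8, 2) = 2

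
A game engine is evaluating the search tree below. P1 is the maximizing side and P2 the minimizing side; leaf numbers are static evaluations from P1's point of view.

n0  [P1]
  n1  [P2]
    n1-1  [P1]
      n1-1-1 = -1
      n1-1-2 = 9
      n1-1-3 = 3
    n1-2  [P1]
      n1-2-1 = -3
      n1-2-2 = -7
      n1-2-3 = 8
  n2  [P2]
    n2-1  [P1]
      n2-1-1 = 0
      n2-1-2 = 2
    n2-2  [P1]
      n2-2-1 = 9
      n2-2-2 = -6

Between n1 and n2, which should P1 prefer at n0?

n1

n1-1 (P1): max(-1, 9, 3) = 9
n1-2 (P1): max(-3, -7, 8) = 8
n1 (P2): min(9, 8) = 8
n2-1 (P1): max(0, 2) = 2
n2-2 (P1): max(9, -6) = 9
n2 (P2): min(2, 9) = 2
P1 prefers the higher value; n1=8, n2=2. n1 is better since 8 > 2.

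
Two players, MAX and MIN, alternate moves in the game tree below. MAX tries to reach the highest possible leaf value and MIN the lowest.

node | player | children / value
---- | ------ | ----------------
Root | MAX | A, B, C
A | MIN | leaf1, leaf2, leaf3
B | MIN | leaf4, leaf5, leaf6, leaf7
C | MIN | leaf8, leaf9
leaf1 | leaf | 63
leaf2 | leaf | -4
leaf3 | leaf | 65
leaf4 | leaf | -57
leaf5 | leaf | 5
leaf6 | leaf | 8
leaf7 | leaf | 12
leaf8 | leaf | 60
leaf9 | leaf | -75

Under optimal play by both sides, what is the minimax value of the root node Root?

-4

A (MIN): min(63, -4, 65) = -4
B (MIN): min(-57, 5, 8, 12) = -57
C (MIN): min(60, -75) = -75
Root (MAX): max(-4, -57, -75) = -4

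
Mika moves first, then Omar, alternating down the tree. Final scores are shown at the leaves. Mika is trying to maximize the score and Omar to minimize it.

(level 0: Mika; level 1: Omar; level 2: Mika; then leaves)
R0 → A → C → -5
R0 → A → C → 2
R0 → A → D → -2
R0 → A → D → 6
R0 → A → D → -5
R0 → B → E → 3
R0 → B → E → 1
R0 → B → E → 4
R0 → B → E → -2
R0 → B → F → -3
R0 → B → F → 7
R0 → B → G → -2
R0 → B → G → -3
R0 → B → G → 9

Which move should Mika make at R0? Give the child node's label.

B

C (Mika): max(-5, 2) = 2
D (Mika): max(-2, 6, -5) = 6
A (Omar): min(2, 6) = 2
E (Mika): max(3, 1, 4, -2) = 4
F (Mika): max(-3, 7) = 7
G (Mika): max(-2, -3, 9) = 9
B (Omar): min(4, 7, 9) = 4
R0 (Mika): max(2, 4) = 4
Mika at R0 wants the highest of {A=2, B=4}, so chooses B.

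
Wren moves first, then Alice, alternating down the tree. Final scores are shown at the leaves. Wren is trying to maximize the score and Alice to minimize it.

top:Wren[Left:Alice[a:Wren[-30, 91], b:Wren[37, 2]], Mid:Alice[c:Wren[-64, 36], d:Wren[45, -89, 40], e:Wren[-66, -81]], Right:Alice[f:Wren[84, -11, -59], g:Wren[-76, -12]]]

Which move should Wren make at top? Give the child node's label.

a (Wren): max(-30, 91) = 91
b (Wren): max(37, 2) = 37
Left (Alice): min(91, 37) = 37
c (Wren): max(-64, 36) = 36
d (Wren): max(45, -89, 40) = 45
e (Wren): max(-66, -81) = -66
Mid (Alice): min(36, 45, -66) = -66
f (Wren): max(84, -11, -59) = 84
g (Wren): max(-76, -12) = -12
Right (Alice): min(84, -12) = -12
top (Wren): max(37, -66, -12) = 37
Wren at top wants the highest of {Left=37, Mid=-66, Right=-12}, so chooses Left.

Left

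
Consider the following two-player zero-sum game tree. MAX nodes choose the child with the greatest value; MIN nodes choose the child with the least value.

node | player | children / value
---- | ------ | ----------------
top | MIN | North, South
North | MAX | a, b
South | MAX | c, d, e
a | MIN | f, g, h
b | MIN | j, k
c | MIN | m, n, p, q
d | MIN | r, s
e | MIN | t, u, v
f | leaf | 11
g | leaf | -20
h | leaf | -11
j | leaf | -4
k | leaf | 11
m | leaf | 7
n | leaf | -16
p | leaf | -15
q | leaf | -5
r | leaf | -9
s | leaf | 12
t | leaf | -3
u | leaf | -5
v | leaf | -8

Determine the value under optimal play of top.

-8

a (MIN): min(11, -20, -11) = -20
b (MIN): min(-4, 11) = -4
North (MAX): max(-20, -4) = -4
c (MIN): min(7, -16, -15, -5) = -16
d (MIN): min(-9, 12) = -9
e (MIN): min(-3, -5, -8) = -8
South (MAX): max(-16, -9, -8) = -8
top (MIN): min(-4, -8) = -8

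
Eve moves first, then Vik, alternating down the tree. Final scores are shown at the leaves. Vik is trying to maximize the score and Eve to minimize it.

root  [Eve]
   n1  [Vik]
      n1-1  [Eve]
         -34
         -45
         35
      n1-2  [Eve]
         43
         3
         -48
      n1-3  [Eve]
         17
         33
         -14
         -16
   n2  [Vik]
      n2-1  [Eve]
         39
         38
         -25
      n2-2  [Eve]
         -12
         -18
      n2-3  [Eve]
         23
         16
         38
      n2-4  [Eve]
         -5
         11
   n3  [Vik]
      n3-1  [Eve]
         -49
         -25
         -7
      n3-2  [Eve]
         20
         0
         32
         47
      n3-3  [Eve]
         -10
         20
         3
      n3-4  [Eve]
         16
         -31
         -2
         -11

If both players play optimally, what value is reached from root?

n1-1 (Eve): min(-34, -45, 35) = -45
n1-2 (Eve): min(43, 3, -48) = -48
n1-3 (Eve): min(17, 33, -14, -16) = -16
n1 (Vik): max(-45, -48, -16) = -16
n2-1 (Eve): min(39, 38, -25) = -25
n2-2 (Eve): min(-12, -18) = -18
n2-3 (Eve): min(23, 16, 38) = 16
n2-4 (Eve): min(-5, 11) = -5
n2 (Vik): max(-25, -18, 16, -5) = 16
n3-1 (Eve): min(-49, -25, -7) = -49
n3-2 (Eve): min(20, 0, 32, 47) = 0
n3-3 (Eve): min(-10, 20, 3) = -10
n3-4 (Eve): min(16, -31, -2, -11) = -31
n3 (Vik): max(-49, 0, -10, -31) = 0
root (Eve): min(-16, 16, 0) = -16

-16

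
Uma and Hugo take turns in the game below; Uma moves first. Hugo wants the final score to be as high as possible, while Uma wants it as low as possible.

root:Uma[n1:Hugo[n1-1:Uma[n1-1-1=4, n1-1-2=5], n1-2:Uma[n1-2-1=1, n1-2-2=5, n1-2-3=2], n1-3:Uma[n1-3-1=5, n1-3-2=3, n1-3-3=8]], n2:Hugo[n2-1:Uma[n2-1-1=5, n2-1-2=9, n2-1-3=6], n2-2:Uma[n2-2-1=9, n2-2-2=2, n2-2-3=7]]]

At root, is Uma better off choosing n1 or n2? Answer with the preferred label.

n1-1 (Uma): min(4, 5) = 4
n1-2 (Uma): min(1, 5, 2) = 1
n1-3 (Uma): min(5, 3, 8) = 3
n1 (Hugo): max(4, 1, 3) = 4
n2-1 (Uma): min(5, 9, 6) = 5
n2-2 (Uma): min(9, 2, 7) = 2
n2 (Hugo): max(5, 2) = 5
Uma prefers the lower value; n1=4, n2=5. n1 is better since 4 < 5.

n1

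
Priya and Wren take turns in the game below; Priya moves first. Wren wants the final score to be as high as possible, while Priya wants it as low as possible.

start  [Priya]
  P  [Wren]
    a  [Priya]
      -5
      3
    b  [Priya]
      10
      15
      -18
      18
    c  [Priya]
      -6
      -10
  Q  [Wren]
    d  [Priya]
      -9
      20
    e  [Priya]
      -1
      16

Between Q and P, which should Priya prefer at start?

d (Priya): min(-9, 20) = -9
e (Priya): min(-1, 16) = -1
Q (Wren): max(-9, -1) = -1
a (Priya): min(-5, 3) = -5
b (Priya): min(10, 15, -18, 18) = -18
c (Priya): min(-6, -10) = -10
P (Wren): max(-5, -18, -10) = -5
Priya prefers the lower value; Q=-1, P=-5. P is better since -5 < -1.

P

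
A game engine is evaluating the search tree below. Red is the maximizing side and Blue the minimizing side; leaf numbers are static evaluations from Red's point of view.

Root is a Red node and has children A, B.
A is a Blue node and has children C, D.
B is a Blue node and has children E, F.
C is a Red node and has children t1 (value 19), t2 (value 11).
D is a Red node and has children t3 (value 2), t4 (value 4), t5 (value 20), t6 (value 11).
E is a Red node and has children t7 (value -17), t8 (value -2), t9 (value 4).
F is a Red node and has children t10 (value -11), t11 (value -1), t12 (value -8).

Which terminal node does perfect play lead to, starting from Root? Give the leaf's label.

C (Red): max(19, 11) = 19
D (Red): max(2, 4, 20, 11) = 20
A (Blue): min(19, 20) = 19
E (Red): max(-17, -2, 4) = 4
F (Red): max(-11, -1, -8) = -1
B (Blue): min(4, -1) = -1
Root (Red): max(19, -1) = 19
At Root, Red picks A (highest: 19).
At A, Blue picks C (lowest: 19).
At C, Red picks t1 (highest: 19).
Terminal value 19.

t1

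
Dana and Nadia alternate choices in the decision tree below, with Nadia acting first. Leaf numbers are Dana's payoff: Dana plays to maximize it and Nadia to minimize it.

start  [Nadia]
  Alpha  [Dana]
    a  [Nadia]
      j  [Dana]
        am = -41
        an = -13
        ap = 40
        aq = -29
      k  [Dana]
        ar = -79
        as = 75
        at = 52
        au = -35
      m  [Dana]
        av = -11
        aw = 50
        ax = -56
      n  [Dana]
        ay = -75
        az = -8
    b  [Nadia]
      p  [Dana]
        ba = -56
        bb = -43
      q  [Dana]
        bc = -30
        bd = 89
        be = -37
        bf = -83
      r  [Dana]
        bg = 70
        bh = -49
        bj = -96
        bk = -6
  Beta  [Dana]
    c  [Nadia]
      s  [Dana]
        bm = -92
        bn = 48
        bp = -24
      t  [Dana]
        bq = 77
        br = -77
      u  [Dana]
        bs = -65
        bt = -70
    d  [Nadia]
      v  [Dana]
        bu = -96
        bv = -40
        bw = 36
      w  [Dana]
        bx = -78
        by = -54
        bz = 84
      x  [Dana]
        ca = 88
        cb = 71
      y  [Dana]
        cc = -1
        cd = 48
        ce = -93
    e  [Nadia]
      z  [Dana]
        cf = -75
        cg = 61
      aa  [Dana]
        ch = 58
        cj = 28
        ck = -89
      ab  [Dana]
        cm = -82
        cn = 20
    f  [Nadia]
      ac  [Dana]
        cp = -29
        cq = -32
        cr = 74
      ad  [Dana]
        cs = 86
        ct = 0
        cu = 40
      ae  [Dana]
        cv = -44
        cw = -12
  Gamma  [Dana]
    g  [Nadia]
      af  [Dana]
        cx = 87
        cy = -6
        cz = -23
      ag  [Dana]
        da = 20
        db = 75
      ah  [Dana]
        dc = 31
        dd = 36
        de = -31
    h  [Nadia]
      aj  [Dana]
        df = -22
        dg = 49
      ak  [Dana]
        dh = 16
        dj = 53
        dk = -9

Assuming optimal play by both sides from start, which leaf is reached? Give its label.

az

j (Dana): max(-41, -13, 40, -29) = 40
k (Dana): max(-79, 75, 52, -35) = 75
m (Dana): max(-11, 50, -56) = 50
n (Dana): max(-75, -8) = -8
a (Nadia): min(40, 75, 50, -8) = -8
p (Dana): max(-56, -43) = -43
q (Dana): max(-30, 89, -37, -83) = 89
r (Dana): max(70, -49, -96, -6) = 70
b (Nadia): min(-43, 89, 70) = -43
Alpha (Dana): max(-8, -43) = -8
s (Dana): max(-92, 48, -24) = 48
t (Dana): max(77, -77) = 77
u (Dana): max(-65, -70) = -65
c (Nadia): min(48, 77, -65) = -65
v (Dana): max(-96, -40, 36) = 36
w (Dana): max(-78, -54, 84) = 84
x (Dana): max(88, 71) = 88
y (Dana): max(-1, 48, -93) = 48
d (Nadia): min(36, 84, 88, 48) = 36
z (Dana): max(-75, 61) = 61
aa (Dana): max(58, 28, -89) = 58
ab (Dana): max(-82, 20) = 20
e (Nadia): min(61, 58, 20) = 20
ac (Dana): max(-29, -32, 74) = 74
ad (Dana): max(86, 0, 40) = 86
ae (Dana): max(-44, -12) = -12
f (Nadia): min(74, 86, -12) = -12
Beta (Dana): max(-65, 36, 20, -12) = 36
af (Dana): max(87, -6, -23) = 87
ag (Dana): max(20, 75) = 75
ah (Dana): max(31, 36, -31) = 36
g (Nadia): min(87, 75, 36) = 36
aj (Dana): max(-22, 49) = 49
ak (Dana): max(16, 53, -9) = 53
h (Nadia): min(49, 53) = 49
Gamma (Dana): max(36, 49) = 49
start (Nadia): min(-8, 36, 49) = -8
At start, Nadia picks Alpha (lowest: -8).
At Alpha, Dana picks a (highest: -8).
At a, Nadia picks n (lowest: -8).
At n, Dana picks az (highest: -8).
Terminal value -8.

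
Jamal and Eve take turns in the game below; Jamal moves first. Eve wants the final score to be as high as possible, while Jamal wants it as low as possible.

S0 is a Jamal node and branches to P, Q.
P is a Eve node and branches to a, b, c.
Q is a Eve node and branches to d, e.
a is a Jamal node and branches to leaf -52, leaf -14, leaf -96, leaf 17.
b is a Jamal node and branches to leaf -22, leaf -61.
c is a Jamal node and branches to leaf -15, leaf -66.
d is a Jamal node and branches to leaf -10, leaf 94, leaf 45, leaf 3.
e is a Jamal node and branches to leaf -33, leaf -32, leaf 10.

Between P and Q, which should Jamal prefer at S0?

P

a (Jamal): min(-52, -14, -96, 17) = -96
b (Jamal): min(-22, -61) = -61
c (Jamal): min(-15, -66) = -66
P (Eve): max(-96, -61, -66) = -61
d (Jamal): min(-10, 94, 45, 3) = -10
e (Jamal): min(-33, -32, 10) = -33
Q (Eve): max(-10, -33) = -10
Jamal prefers the lower value; P=-61, Q=-10. P is better since -61 < -10.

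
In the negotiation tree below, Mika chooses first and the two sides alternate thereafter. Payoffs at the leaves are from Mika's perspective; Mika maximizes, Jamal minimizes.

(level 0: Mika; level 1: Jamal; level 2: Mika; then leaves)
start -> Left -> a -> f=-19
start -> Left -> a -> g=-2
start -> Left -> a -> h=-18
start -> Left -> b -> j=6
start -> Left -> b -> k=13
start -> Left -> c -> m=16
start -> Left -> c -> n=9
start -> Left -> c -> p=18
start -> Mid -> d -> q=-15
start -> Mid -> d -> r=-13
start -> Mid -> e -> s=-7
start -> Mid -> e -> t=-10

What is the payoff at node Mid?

d (Mika): max(-15, -13) = -13
e (Mika): max(-7, -10) = -7
Mid (Jamal): min(-13, -7) = -13

-13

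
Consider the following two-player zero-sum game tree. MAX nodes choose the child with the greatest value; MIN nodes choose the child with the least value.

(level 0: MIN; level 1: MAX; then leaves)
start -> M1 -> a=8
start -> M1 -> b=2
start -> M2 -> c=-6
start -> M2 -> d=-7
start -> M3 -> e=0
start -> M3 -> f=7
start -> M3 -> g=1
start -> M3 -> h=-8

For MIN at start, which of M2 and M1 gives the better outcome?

M2 (MAX): max(-6, -7) = -6
M1 (MAX): max(8, 2) = 8
MIN prefers the lower value; M2=-6, M1=8. M2 is better since -6 < 8.

M2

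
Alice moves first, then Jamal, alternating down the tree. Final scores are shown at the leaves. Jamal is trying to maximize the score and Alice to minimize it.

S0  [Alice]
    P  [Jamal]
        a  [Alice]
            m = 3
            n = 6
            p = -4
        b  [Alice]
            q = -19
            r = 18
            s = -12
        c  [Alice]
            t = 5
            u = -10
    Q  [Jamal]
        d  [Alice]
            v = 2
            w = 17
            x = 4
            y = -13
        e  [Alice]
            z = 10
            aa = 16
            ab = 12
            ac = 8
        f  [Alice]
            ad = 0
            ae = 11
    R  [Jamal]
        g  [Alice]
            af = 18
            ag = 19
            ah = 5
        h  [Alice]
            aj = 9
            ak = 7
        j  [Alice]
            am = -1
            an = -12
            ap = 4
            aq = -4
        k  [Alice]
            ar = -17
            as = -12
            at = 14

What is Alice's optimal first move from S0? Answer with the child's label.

a (Alice): min(3, 6, -4) = -4
b (Alice): min(-19, 18, -12) = -19
c (Alice): min(5, -10) = -10
P (Jamal): max(-4, -19, -10) = -4
d (Alice): min(2, 17, 4, -13) = -13
e (Alice): min(10, 16, 12, 8) = 8
f (Alice): min(0, 11) = 0
Q (Jamal): max(-13, 8, 0) = 8
g (Alice): min(18, 19, 5) = 5
h (Alice): min(9, 7) = 7
j (Alice): min(-1, -12, 4, -4) = -12
k (Alice): min(-17, -12, 14) = -17
R (Jamal): max(5, 7, -12, -17) = 7
S0 (Alice): min(-4, 8, 7) = -4
Alice at S0 wants the lowest of {P=-4, Q=8, R=7}, so chooses P.

P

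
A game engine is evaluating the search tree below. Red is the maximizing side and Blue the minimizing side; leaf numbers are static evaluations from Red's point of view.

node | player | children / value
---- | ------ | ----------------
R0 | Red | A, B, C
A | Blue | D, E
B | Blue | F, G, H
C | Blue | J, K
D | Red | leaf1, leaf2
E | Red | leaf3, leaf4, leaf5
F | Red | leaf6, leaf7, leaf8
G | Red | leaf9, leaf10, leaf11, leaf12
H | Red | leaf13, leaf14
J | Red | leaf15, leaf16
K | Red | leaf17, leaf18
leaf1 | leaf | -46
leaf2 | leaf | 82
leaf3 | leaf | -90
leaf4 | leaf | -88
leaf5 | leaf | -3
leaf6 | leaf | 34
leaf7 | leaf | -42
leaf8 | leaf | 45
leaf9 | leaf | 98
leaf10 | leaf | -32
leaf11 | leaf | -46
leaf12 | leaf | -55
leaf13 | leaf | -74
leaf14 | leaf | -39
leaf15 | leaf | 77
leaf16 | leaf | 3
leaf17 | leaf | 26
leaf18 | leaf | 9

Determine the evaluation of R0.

D (Red): max(-46, 82) = 82
E (Red): max(-90, -88, -3) = -3
A (Blue): min(82, -3) = -3
F (Red): max(34, -42, 45) = 45
G (Red): max(98, -32, -46, -55) = 98
H (Red): max(-74, -39) = -39
B (Blue): min(45, 98, -39) = -39
J (Red): max(77, 3) = 77
K (Red): max(26, 9) = 26
C (Blue): min(77, 26) = 26
R0 (Red): max(-3, -39, 26) = 26

26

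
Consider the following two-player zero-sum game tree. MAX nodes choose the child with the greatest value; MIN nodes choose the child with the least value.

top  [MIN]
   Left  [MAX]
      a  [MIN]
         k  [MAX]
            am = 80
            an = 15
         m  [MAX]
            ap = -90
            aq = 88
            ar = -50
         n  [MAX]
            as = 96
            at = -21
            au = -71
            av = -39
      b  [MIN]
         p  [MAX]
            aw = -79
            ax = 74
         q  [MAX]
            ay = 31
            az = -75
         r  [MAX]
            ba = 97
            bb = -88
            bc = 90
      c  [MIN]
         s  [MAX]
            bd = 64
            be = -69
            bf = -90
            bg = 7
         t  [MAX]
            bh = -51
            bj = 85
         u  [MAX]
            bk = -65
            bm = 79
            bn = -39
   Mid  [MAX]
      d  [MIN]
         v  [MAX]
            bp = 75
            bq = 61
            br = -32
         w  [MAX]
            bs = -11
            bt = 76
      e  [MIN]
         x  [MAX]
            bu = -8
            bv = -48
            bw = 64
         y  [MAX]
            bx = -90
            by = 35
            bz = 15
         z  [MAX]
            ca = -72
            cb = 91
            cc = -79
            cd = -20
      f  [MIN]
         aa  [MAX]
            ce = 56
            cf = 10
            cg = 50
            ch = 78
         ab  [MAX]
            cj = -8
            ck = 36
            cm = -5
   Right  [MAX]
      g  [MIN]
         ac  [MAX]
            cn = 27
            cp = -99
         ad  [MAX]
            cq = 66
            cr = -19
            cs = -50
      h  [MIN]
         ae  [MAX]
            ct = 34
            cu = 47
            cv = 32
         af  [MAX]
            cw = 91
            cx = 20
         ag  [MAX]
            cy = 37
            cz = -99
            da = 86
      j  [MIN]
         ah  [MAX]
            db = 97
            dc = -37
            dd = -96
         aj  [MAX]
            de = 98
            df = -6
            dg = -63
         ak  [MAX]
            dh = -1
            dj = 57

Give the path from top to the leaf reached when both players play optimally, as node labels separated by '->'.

k (MAX): max(80, 15) = 80
m (MAX): max(-90, 88, -50) = 88
n (MAX): max(96, -21, -71, -39) = 96
a (MIN): min(80, 88, 96) = 80
p (MAX): max(-79, 74) = 74
q (MAX): max(31, -75) = 31
r (MAX): max(97, -88, 90) = 97
b (MIN): min(74, 31, 97) = 31
s (MAX): max(64, -69, -90, 7) = 64
t (MAX): max(-51, 85) = 85
u (MAX): max(-65, 79, -39) = 79
c (MIN): min(64, 85, 79) = 64
Left (MAX): max(80, 31, 64) = 80
v (MAX): max(75, 61, -32) = 75
w (MAX): max(-11, 76) = 76
d (MIN): min(75, 76) = 75
x (MAX): max(-8, -48, 64) = 64
y (MAX): max(-90, 35, 15) = 35
z (MAX): max(-72, 91, -79, -20) = 91
e (MIN): min(64, 35, 91) = 35
aa (MAX): max(56, 10, 50, 78) = 78
ab (MAX): max(-8, 36, -5) = 36
f (MIN): min(78, 36) = 36
Mid (MAX): max(75, 35, 36) = 75
ac (MAX): max(27, -99) = 27
ad (MAX): max(66, -19, -50) = 66
g (MIN): min(27, 66) = 27
ae (MAX): max(34, 47, 32) = 47
af (MAX): max(91, 20) = 91
ag (MAX): max(37, -99, 86) = 86
h (MIN): min(47, 91, 86) = 47
ah (MAX): max(97, -37, -96) = 97
aj (MAX): max(98, -6, -63) = 98
ak (MAX): max(-1, 57) = 57
j (MIN): min(97, 98, 57) = 57
Right (MAX): max(27, 47, 57) = 57
top (MIN): min(80, 75, 57) = 57
At top, MIN picks Right (lowest: 57).
At Right, MAX picks j (highest: 57).
At j, MIN picks ak (lowest: 57).
At ak, MAX picks dj (highest: 57).
Terminal value 57.

top -> Right -> j -> ak -> dj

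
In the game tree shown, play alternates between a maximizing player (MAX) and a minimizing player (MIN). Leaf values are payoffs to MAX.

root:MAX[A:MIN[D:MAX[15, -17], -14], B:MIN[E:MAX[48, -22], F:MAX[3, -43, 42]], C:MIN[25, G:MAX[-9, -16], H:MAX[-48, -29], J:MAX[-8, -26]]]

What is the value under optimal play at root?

D (MAX): max(15, -17) = 15
A (MIN): min(15, -14) = -14
E (MAX): max(48, -22) = 48
F (MAX): max(3, -43, 42) = 42
B (MIN): min(48, 42) = 42
G (MAX): max(-9, -16) = -9
H (MAX): max(-48, -29) = -29
J (MAX): max(-8, -26) = -8
C (MIN): min(25, -9, -29, -8) = -29
root (MAX): max(-14, 42, -29) = 42

42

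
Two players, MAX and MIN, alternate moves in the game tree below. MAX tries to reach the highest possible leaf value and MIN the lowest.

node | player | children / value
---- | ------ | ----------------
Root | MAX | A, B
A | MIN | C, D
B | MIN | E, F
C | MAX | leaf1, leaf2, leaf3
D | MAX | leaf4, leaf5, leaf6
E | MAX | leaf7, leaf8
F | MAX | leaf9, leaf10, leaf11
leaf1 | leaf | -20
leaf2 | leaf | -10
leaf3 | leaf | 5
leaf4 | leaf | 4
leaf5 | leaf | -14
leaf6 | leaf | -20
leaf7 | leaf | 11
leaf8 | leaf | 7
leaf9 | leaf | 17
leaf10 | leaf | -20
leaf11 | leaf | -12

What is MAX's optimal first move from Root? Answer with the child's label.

C (MAX): max(-20, -10, 5) = 5
D (MAX): max(4, -14, -20) = 4
A (MIN): min(5, 4) = 4
E (MAX): max(11, 7) = 11
F (MAX): max(17, -20, -12) = 17
B (MIN): min(11, 17) = 11
Root (MAX): max(4, 11) = 11
MAX at Root wants the highest of {A=4, B=11}, so chooses B.

B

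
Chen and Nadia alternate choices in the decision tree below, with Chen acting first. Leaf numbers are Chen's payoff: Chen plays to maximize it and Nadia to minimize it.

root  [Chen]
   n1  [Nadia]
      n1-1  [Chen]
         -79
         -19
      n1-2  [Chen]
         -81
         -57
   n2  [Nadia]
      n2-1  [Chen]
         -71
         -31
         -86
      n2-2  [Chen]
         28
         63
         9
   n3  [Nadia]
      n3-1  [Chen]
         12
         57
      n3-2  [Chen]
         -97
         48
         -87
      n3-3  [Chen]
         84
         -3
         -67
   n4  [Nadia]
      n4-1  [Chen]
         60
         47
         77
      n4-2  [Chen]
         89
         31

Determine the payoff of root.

77

n1-1 (Chen): max(-79, -19) = -19
n1-2 (Chen): max(-81, -57) = -57
n1 (Nadia): min(-19, -57) = -57
n2-1 (Chen): max(-71, -31, -86) = -31
n2-2 (Chen): max(28, 63, 9) = 63
n2 (Nadia): min(-31, 63) = -31
n3-1 (Chen): max(12, 57) = 57
n3-2 (Chen): max(-97, 48, -87) = 48
n3-3 (Chen): max(84, -3, -67) = 84
n3 (Nadia): min(57, 48, 84) = 48
n4-1 (Chen): max(60, 47, 77) = 77
n4-2 (Chen): max(89, 31) = 89
n4 (Nadia): min(77, 89) = 77
root (Chen): max(-57, -31, 48, 77) = 77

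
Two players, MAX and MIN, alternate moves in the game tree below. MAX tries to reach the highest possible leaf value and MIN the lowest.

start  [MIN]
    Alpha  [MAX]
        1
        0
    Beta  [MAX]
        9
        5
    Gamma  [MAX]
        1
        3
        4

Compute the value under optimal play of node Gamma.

4

Gamma (MAX): max(1, 3, 4) = 4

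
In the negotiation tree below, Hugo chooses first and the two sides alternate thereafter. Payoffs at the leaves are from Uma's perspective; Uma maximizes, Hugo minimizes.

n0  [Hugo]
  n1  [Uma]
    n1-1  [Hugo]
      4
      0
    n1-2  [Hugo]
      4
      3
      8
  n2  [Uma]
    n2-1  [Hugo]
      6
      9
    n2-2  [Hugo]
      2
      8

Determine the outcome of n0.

n1-1 (Hugo): min(4, 0) = 0
n1-2 (Hugo): min(4, 3, 8) = 3
n1 (Uma): max(0, 3) = 3
n2-1 (Hugo): min(6, 9) = 6
n2-2 (Hugo): min(2, 8) = 2
n2 (Uma): max(6, 2) = 6
n0 (Hugo): min(3, 6) = 3

3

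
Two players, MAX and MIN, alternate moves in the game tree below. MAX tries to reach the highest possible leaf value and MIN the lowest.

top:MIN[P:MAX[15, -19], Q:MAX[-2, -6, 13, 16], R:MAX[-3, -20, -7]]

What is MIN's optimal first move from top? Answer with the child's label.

R

P (MAX): max(15, -19) = 15
Q (MAX): max(-2, -6, 13, 16) = 16
R (MAX): max(-3, -20, -7) = -3
top (MIN): min(15, 16, -3) = -3
MIN at top wants the lowest of {P=15, Q=16, R=-3}, so chooses R.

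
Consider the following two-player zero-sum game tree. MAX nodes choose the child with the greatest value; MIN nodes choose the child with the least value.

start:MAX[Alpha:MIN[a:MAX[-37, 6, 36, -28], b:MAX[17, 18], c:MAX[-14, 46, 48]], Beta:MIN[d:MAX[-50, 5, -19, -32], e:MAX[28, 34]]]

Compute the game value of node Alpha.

a (MAX): max(-37, 6, 36, -28) = 36
b (MAX): max(17, 18) = 18
c (MAX): max(-14, 46, 48) = 48
Alpha (MIN): min(36, 18, 48) = 18

18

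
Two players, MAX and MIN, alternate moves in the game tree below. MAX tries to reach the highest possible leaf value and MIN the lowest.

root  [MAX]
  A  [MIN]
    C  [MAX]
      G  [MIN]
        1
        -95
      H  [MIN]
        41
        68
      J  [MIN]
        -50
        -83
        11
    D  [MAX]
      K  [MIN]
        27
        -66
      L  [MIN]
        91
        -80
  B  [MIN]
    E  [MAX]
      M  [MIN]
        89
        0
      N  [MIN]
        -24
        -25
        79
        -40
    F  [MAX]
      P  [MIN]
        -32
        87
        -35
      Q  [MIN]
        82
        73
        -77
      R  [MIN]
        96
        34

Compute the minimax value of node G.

G (MIN): min(1, -95) = -95

-95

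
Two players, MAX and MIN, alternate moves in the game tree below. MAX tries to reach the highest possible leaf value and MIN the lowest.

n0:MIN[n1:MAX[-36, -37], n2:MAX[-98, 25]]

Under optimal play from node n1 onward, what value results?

n1 (MAX): max(-36, -37) = -36

-36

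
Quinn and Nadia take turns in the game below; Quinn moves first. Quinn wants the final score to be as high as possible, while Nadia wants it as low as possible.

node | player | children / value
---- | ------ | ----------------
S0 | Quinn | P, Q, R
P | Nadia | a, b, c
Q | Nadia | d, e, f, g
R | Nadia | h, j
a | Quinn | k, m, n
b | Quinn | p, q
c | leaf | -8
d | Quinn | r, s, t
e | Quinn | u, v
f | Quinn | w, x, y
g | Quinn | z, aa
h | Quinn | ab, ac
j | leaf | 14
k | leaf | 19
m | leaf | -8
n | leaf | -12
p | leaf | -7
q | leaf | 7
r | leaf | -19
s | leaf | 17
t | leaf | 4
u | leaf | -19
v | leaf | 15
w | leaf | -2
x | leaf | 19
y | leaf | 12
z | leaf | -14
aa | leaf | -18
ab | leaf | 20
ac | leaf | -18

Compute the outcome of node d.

17

d (Quinn): max(-19, 17, 4) = 17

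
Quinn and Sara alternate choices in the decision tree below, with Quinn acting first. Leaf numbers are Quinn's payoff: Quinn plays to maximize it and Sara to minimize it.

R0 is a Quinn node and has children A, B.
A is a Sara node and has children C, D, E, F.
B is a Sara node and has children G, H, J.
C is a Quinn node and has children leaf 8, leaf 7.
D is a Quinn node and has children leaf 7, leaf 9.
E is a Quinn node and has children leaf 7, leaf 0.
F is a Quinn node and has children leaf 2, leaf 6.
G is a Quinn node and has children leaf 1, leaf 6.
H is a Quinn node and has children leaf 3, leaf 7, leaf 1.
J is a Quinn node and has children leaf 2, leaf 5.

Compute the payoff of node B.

5

G (Quinn): max(1, 6) = 6
H (Quinn): max(3, 7, 1) = 7
J (Quinn): max(2, 5) = 5
B (Sara): min(6, 7, 5) = 5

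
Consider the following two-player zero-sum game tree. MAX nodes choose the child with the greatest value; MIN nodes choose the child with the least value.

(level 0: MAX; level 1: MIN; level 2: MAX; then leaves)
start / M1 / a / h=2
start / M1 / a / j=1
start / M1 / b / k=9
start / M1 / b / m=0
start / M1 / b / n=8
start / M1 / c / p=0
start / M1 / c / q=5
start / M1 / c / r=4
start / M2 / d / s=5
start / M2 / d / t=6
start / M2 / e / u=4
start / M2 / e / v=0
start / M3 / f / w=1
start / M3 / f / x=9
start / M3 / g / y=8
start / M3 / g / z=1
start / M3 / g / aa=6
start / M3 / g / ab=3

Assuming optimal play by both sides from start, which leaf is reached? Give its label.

a (MAX): max(2, 1) = 2
b (MAX): max(9, 0, 8) = 9
c (MAX): max(0, 5, 4) = 5
M1 (MIN): min(2, 9, 5) = 2
d (MAX): max(5, 6) = 6
e (MAX): max(4, 0) = 4
M2 (MIN): min(6, 4) = 4
f (MAX): max(1, 9) = 9
g (MAX): max(8, 1, 6, 3) = 8
M3 (MIN): min(9, 8) = 8
start (MAX): max(2, 4, 8) = 8
At start, MAX picks M3 (highest: 8).
At M3, MIN picks g (lowest: 8).
At g, MAX picks y (highest: 8).
Terminal value 8.

y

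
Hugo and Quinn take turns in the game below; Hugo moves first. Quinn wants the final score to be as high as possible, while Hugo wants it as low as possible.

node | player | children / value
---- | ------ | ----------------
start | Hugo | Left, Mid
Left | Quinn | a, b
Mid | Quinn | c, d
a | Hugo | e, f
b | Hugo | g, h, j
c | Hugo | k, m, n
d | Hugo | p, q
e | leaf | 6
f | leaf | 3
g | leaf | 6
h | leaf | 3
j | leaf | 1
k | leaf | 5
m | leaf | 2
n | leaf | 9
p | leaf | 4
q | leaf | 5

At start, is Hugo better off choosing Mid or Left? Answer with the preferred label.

Left

c (Hugo): min(5, 2, 9) = 2
d (Hugo): min(4, 5) = 4
Mid (Quinn): max(2, 4) = 4
a (Hugo): min(6, 3) = 3
b (Hugo): min(6, 3, 1) = 1
Left (Quinn): max(3, 1) = 3
Hugo prefers the lower value; Mid=4, Left=3. Left is better since 3 < 4.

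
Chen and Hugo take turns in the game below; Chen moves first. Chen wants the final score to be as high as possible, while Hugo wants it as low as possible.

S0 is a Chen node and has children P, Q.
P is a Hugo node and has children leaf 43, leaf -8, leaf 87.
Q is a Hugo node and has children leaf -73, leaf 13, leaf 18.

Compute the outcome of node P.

P (Hugo): min(43, -8, 87) = -8

-8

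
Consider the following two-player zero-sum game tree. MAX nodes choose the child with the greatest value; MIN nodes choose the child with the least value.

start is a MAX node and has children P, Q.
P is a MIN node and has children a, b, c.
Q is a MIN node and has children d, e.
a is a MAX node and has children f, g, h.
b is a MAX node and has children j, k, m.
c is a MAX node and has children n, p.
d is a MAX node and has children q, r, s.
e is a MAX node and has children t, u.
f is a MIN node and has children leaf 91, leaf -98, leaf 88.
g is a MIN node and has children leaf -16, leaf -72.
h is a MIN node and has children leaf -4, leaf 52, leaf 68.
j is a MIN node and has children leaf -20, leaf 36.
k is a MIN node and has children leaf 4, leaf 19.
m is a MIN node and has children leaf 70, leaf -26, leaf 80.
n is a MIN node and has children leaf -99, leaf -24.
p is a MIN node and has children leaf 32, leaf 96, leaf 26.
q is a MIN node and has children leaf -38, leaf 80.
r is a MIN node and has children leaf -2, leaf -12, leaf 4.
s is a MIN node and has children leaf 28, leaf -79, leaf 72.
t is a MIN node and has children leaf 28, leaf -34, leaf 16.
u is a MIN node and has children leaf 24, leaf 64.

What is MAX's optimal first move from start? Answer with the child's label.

f (MIN): min(91, -98, 88) = -98
g (MIN): min(-16, -72) = -72
h (MIN): min(-4, 52, 68) = -4
a (MAX): max(-98, -72, -4) = -4
j (MIN): min(-20, 36) = -20
k (MIN): min(4, 19) = 4
m (MIN): min(70, -26, 80) = -26
b (MAX): max(-20, 4, -26) = 4
n (MIN): min(-99, -24) = -99
p (MIN): min(32, 96, 26) = 26
c (MAX): max(-99, 26) = 26
P (MIN): min(-4, 4, 26) = -4
q (MIN): min(-38, 80) = -38
r (MIN): min(-2, -12, 4) = -12
s (MIN): min(28, -79, 72) = -79
d (MAX): max(-38, -12, -79) = -12
t (MIN): min(28, -34, 16) = -34
u (MIN): min(24, 64) = 24
e (MAX): max(-34, 24) = 24
Q (MIN): min(-12, 24) = -12
start (MAX): max(-4, -12) = -4
MAX at start wants the highest of {P=-4, Q=-12}, so chooses P.

P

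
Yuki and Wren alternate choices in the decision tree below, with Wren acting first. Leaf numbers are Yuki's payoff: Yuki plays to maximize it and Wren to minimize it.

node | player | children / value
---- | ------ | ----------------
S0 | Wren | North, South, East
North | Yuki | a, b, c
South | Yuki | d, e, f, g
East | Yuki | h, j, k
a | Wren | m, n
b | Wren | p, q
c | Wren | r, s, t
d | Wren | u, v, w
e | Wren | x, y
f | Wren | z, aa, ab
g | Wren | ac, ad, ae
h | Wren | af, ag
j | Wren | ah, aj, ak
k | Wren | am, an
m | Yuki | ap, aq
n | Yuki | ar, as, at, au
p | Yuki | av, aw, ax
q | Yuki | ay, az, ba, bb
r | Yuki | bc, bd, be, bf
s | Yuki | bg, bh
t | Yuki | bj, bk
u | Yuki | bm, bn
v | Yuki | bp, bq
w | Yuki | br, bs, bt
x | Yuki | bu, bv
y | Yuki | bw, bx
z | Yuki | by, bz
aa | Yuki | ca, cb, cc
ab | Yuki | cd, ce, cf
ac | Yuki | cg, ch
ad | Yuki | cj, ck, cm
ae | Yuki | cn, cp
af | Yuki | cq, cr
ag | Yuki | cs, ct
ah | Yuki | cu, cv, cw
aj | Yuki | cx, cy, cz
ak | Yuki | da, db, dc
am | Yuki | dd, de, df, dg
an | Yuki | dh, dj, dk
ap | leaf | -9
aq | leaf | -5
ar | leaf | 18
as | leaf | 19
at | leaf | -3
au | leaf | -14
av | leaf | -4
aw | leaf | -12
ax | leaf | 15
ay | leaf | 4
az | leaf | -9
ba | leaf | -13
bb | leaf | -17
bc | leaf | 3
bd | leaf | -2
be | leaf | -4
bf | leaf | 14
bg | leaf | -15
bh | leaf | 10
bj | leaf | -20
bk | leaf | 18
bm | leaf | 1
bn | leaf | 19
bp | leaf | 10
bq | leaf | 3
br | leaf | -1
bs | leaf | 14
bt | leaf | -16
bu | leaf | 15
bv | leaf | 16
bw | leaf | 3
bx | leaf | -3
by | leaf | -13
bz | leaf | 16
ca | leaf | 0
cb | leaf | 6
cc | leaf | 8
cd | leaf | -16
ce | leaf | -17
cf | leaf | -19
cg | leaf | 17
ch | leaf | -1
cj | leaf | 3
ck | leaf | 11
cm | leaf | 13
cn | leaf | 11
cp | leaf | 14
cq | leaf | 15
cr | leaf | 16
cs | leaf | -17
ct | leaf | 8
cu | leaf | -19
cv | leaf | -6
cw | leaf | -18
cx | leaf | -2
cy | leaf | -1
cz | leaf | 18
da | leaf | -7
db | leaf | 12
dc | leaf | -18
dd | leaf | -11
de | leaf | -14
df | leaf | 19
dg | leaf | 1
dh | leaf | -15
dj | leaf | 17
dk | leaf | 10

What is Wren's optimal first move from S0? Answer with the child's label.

m (Yuki): max(-9, -5) = -5
n (Yuki): max(18, 19, -3, -14) = 19
a (Wren): min(-5, 19) = -5
p (Yuki): max(-4, -12, 15) = 15
q (Yuki): max(4, -9, -13, -17) = 4
b (Wren): min(15, 4) = 4
r (Yuki): max(3, -2, -4, 14) = 14
s (Yuki): max(-15, 10) = 10
t (Yuki): max(-20, 18) = 18
c (Wren): min(14, 10, 18) = 10
North (Yuki): max(-5, 4, 10) = 10
u (Yuki): max(1, 19) = 19
v (Yuki): max(10, 3) = 10
w (Yuki): max(-1, 14, -16) = 14
d (Wren): min(19, 10, 14) = 10
x (Yuki): max(15, 16) = 16
y (Yuki): max(3, -3) = 3
e (Wren): min(16, 3) = 3
z (Yuki): max(-13, 16) = 16
aa (Yuki): max(0, 6, 8) = 8
ab (Yuki): max(-16, -17, -19) = -16
f (Wren): min(16, 8, -16) = -16
ac (Yuki): max(17, -1) = 17
ad (Yuki): max(3, 11, 13) = 13
ae (Yuki): max(11, 14) = 14
g (Wren): min(17, 13, 14) = 13
South (Yuki): max(10, 3, -16, 13) = 13
af (Yuki): max(15, 16) = 16
ag (Yuki): max(-17, 8) = 8
h (Wren): min(16, 8) = 8
ah (Yuki): max(-19, -6, -18) = -6
aj (Yuki): max(-2, -1, 18) = 18
ak (Yuki): max(-7, 12, -18) = 12
j (Wren): min(-6, 18, 12) = -6
am (Yuki): max(-11, -14, 19, 1) = 19
an (Yuki): max(-15, 17, 10) = 17
k (Wren): min(19, 17) = 17
East (Yuki): max(8, -6, 17) = 17
S0 (Wren): min(10, 13, 17) = 10
Wren at S0 wants the lowest of {North=10, South=13, East=17}, so chooses North.

North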